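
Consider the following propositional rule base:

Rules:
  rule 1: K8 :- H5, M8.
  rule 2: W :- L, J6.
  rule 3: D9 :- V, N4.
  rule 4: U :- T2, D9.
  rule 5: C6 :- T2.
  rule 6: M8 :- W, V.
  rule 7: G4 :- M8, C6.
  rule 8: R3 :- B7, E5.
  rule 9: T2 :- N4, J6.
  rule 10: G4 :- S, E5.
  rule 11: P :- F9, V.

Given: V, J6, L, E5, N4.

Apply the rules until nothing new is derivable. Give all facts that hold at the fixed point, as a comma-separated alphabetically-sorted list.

C6, D9, E5, G4, J6, L, M8, N4, T2, U, V, W

[1] rule 2 [W :- L, J6.]; rule 3 [D9 :- V, N4.]; rule 9 [T2 :- N4, J6.]. ⇒ new: W, D9, T2.
[2] rule 4 [U :- T2, D9.]; rule 5 [C6 :- T2.]; rule 6 [M8 :- W, V.]. ⇒ new: U, C6, M8.
[3] rule 7 [G4 :- M8, C6.]. ⇒ new: G4.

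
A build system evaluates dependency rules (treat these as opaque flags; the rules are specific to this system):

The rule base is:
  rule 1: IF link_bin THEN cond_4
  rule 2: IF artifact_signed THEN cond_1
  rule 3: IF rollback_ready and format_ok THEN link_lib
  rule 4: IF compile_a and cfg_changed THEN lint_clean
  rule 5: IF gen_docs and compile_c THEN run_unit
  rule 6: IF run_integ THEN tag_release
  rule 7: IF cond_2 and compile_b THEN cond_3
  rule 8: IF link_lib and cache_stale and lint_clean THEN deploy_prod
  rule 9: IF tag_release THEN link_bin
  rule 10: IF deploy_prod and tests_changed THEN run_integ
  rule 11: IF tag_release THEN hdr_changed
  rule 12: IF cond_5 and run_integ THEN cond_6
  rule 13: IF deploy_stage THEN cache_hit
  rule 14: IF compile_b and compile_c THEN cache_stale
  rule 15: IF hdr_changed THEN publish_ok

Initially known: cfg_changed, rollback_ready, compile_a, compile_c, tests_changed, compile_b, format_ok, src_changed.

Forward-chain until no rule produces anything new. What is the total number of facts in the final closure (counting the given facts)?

Round 1 fires rule 3, rule 4, rule 14, giving link_lib, lint_clean, cache_stale.
Round 2 fires rule 8, giving deploy_prod.
Round 3 fires rule 10, giving run_integ.
Round 4 fires rule 6, giving tag_release.
Round 5 fires rule 9, rule 11, giving link_bin, hdr_changed.
Round 6 fires rule 1, rule 15, giving cond_4, publish_ok.
Closure: {cache_stale, cfg_changed, compile_a, compile_b, compile_c, cond_4, deploy_prod, format_ok, hdr_changed, link_bin, link_lib, lint_clean, publish_ok, rollback_ready, run_integ, src_changed, tag_release, tests_changed} — 18 facts.

18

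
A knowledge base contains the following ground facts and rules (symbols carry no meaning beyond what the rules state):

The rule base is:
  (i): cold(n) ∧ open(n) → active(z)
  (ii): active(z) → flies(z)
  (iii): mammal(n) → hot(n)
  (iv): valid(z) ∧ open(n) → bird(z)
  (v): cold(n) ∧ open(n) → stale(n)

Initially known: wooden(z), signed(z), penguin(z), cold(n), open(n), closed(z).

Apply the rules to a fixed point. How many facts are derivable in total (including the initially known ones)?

9

Round 1: (i) [cold(n) ∧ open(n) → active(z)]; (v) [cold(n) ∧ open(n) → stale(n)]. Adds active(z), stale(n).
Round 2: (ii) [active(z) → flies(z)]. Adds flies(z).
Closure: {active(z), closed(z), cold(n), flies(z), open(n), penguin(z), signed(z), stale(n), wooden(z)} — 9 facts.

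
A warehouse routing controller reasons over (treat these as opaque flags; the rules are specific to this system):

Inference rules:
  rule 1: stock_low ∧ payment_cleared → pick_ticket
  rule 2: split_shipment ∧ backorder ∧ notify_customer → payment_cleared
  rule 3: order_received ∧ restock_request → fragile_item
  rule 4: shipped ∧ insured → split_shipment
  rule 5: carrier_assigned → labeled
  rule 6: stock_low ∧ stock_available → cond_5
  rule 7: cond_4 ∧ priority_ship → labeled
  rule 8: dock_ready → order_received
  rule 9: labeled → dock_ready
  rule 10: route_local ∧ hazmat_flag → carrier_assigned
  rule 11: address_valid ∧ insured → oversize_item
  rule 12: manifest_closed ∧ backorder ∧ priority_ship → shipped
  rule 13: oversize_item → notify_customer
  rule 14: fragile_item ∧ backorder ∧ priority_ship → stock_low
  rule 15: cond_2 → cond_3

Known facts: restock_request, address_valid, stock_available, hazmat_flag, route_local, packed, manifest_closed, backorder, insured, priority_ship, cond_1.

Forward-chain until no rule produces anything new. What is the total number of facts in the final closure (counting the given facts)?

Round 1: rule 10 [route_local ∧ hazmat_flag → carrier_assigned]; rule 11 [address_valid ∧ insured → oversize_item]; rule 12 [manifest_closed ∧ backorder ∧ priority_ship → shipped]. New: carrier_assigned, oversize_item, shipped.
Round 2: rule 4 [shipped ∧ insured → split_shipment]; rule 5 [carrier_assigned → labeled]; rule 13 [oversize_item → notify_customer]. New: split_shipment, labeled, notify_customer.
Round 3: rule 2 [split_shipment ∧ backorder ∧ notify_customer → payment_cleared]; rule 9 [labeled → dock_ready]. New: payment_cleared, dock_ready.
Round 4: rule 8 [dock_ready → order_received]. New: order_received.
Round 5: rule 3 [order_received ∧ restock_request → fragile_item]. New: fragile_item.
Round 6: rule 14 [fragile_item ∧ backorder ∧ priority_ship → stock_low]. New: stock_low.
Round 7: rule 1 [stock_low ∧ payment_cleared → pick_ticket]; rule 6 [stock_low ∧ stock_available → cond_5]. New: pick_ticket, cond_5.
Closure: {address_valid, backorder, carrier_assigned, cond_1, cond_5, dock_ready, fragile_item, hazmat_flag, insured, labeled, manifest_closed, notify_customer, order_received, oversize_item, packed, payment_cleared, pick_ticket, priority_ship, restock_request, route_local, shipped, split_shipment, stock_available, stock_low} — 24 facts.

24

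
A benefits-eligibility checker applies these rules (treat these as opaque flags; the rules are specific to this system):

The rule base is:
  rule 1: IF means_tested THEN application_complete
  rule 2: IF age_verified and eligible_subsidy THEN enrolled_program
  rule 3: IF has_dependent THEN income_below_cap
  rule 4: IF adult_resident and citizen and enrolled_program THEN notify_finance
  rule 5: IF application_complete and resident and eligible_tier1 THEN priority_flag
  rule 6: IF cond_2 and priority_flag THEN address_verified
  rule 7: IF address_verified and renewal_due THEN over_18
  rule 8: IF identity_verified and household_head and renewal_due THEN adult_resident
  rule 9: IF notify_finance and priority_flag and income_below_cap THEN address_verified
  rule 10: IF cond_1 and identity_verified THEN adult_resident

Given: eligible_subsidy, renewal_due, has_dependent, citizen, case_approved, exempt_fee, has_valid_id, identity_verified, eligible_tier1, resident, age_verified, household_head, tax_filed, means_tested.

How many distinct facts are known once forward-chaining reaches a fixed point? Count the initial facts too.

22

Round 1: rule 1 [IF means_tested THEN application_complete]; rule 2 [IF age_verified and eligible_subsidy THEN enrolled_program]; rule 3 [IF has_dependent THEN income_below_cap]; rule 8 [IF identity_verified and household_head and renewal_due THEN adult_resident]. Adds application_complete, enrolled_program, income_below_cap, adult_resident.
Round 2: rule 4 [IF adult_resident and citizen and enrolled_program THEN notify_finance]; rule 5 [IF application_complete and resident and eligible_tier1 THEN priority_flag]. Adds notify_finance, priority_flag.
Round 3: rule 9 [IF notify_finance and priority_flag and income_below_cap THEN address_verified]. Adds address_verified.
Round 4: rule 7 [IF address_verified and renewal_due THEN over_18]. Adds over_18.
Closure: {address_verified, adult_resident, age_verified, application_complete, case_approved, citizen, eligible_subsidy, eligible_tier1, enrolled_program, exempt_fee, has_dependent, has_valid_id, household_head, identity_verified, income_below_cap, means_tested, notify_finance, over_18, priority_flag, renewal_due, resident, tax_filed} — 22 facts.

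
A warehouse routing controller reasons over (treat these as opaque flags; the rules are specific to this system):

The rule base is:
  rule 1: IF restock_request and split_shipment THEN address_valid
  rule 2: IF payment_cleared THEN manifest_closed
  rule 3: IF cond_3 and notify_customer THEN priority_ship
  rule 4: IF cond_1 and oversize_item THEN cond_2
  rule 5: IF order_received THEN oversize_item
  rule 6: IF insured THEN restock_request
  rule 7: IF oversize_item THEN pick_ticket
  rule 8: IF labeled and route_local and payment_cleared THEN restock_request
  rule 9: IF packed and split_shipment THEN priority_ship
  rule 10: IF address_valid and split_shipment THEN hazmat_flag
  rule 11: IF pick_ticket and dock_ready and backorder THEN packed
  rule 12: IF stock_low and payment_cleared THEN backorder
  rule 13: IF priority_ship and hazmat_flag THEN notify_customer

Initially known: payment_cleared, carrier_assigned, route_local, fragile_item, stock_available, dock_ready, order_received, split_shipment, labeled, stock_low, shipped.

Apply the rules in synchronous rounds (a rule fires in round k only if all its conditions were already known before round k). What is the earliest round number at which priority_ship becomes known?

Round 1 fires rule 2, rule 5, rule 8, rule 12, giving manifest_closed, oversize_item, restock_request, backorder.
Round 2 fires rule 1, rule 7, giving address_valid, pick_ticket.
Round 3 fires rule 10, rule 11, giving hazmat_flag, packed.
Round 4 fires rule 9, giving priority_ship.
priority_ship first appears in round 4.

4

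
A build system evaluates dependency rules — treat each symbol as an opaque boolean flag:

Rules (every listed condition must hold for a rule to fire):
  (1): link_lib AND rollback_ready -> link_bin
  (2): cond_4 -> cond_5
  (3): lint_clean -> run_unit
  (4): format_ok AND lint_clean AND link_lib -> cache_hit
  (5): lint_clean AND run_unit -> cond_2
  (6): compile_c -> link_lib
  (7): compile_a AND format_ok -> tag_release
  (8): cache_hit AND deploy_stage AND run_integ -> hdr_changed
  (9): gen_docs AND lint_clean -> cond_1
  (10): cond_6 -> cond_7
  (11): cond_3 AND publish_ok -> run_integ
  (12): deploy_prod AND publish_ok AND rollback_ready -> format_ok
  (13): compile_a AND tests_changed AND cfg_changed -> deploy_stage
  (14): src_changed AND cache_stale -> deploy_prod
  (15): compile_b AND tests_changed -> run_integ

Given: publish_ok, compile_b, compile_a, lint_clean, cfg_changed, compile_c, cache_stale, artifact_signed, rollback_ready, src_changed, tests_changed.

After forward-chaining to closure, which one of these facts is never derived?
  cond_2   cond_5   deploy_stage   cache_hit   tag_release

cond_5

Round 1 fires (3), (6), (13), (14), (15), giving run_unit, link_lib, deploy_stage, deploy_prod, run_integ.
Round 2 fires (1), (5), (12), giving link_bin, cond_2, format_ok.
Round 3 fires (4), (7), giving cache_hit, tag_release.
Round 4 fires (8), giving hdr_changed.
Derived: tag_release (round 3), cache_hit (round 3), cond_2 (round 2), deploy_stage (round 1). cond_5 never appears in any round.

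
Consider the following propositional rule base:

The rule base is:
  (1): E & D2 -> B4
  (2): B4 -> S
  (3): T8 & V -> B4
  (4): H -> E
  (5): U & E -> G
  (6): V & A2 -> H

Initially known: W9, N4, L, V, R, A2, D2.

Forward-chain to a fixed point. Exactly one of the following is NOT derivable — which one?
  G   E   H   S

Round 1 — (6), derive H.
Round 2 — (4), derive E.
Round 3 — (1), derive B4.
Round 4 — (2), derive S.
Derived: S (round 4), H (round 1), E (round 2). G never appears in any round.

G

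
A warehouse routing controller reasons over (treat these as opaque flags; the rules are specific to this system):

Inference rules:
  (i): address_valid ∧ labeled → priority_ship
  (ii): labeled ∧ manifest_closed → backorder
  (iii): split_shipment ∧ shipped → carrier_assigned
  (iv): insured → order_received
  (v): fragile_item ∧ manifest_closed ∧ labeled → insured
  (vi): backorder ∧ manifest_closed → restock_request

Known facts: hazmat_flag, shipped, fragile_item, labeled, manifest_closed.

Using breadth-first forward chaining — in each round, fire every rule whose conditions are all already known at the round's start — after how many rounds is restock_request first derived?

2

[1] (ii) [labeled ∧ manifest_closed → backorder]; (v) [fragile_item ∧ manifest_closed ∧ labeled → insured]. ⇒ new: backorder, insured.
[2] (iv) [insured → order_received]; (vi) [backorder ∧ manifest_closed → restock_request]. ⇒ new: order_received, restock_request.
restock_request first appears in round 2.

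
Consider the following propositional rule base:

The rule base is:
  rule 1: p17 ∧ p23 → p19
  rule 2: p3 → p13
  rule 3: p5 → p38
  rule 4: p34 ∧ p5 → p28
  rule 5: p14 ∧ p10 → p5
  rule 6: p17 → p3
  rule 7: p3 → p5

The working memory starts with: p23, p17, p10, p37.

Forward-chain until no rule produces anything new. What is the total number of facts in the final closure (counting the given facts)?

9

Round 1 — rule 1, rule 6, derive p19, p3.
Round 2 — rule 2, rule 7, derive p13, p5.
Round 3 — rule 3, derive p38.
Closure: {p10, p13, p17, p19, p23, p3, p37, p38, p5} — 9 facts.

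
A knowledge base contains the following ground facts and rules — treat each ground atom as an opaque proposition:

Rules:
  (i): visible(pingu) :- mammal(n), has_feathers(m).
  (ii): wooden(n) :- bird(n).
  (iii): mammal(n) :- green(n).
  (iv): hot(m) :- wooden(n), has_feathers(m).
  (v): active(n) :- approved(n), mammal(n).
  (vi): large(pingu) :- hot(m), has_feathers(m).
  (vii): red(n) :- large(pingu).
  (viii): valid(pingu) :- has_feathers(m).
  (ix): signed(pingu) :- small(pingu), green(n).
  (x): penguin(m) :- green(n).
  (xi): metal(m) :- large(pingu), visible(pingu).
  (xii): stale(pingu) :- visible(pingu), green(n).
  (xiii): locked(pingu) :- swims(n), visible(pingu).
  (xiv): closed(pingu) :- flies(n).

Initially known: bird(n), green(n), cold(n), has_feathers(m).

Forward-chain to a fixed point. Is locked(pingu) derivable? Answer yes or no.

Round 1: (ii) [wooden(n) :- bird(n).]; (iii) [mammal(n) :- green(n).]; (viii) [valid(pingu) :- has_feathers(m).]; (x) [penguin(m) :- green(n).]. Adds wooden(n), mammal(n), valid(pingu), penguin(m).
Round 2: (i) [visible(pingu) :- mammal(n), has_feathers(m).]; (iv) [hot(m) :- wooden(n), has_feathers(m).]. Adds visible(pingu), hot(m).
Round 3: (vi) [large(pingu) :- hot(m), has_feathers(m).]; (xii) [stale(pingu) :- visible(pingu), green(n).]. Adds large(pingu), stale(pingu).
Round 4: (vii) [red(n) :- large(pingu).]; (xi) [metal(m) :- large(pingu), visible(pingu).]. Adds red(n), metal(m).
Fixed point reached. locked(pingu) is concluded only by (xiii); (xiii) needs swims(n) (never derived).

no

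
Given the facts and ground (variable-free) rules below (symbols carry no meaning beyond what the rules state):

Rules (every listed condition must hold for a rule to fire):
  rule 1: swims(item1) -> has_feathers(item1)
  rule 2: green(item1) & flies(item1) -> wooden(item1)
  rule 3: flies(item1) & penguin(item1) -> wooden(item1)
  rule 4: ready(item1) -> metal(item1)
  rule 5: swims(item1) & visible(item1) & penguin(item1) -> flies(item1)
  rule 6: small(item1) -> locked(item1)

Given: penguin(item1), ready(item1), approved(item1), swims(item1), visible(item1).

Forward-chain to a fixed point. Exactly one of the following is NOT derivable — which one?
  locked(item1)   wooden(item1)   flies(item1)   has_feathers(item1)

locked(item1)

[1] rule 1 [swims(item1) -> has_feathers(item1)]; rule 4 [ready(item1) -> metal(item1)]; rule 5 [swims(item1) & visible(item1) & penguin(item1) -> flies(item1)]. ⇒ new: has_feathers(item1), metal(item1), flies(item1).
[2] rule 3 [flies(item1) & penguin(item1) -> wooden(item1)]. ⇒ new: wooden(item1).
Derived: wooden(item1) (round 2), has_feathers(item1) (round 1), flies(item1) (round 1). locked(item1) never appears in any round.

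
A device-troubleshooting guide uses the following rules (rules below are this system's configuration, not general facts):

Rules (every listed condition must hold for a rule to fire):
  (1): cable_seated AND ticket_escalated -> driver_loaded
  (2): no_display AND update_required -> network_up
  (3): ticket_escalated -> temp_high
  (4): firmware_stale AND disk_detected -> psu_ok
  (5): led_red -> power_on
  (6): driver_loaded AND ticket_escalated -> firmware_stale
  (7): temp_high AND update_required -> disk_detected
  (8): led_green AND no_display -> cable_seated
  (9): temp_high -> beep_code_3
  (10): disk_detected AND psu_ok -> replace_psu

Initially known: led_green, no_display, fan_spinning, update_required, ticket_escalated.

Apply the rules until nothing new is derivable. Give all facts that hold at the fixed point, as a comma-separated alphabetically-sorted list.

Round 1: (2) [no_display AND update_required -> network_up]; (3) [ticket_escalated -> temp_high]; (8) [led_green AND no_display -> cable_seated]. New: network_up, temp_high, cable_seated.
Round 2: (1) [cable_seated AND ticket_escalated -> driver_loaded]; (7) [temp_high AND update_required -> disk_detected]; (9) [temp_high -> beep_code_3]. New: driver_loaded, disk_detected, beep_code_3.
Round 3: (6) [driver_loaded AND ticket_escalated -> firmware_stale]. New: firmware_stale.
Round 4: (4) [firmware_stale AND disk_detected -> psu_ok]. New: psu_ok.
Round 5: (10) [disk_detected AND psu_ok -> replace_psu]. New: replace_psu.

beep_code_3, cable_seated, disk_detected, driver_loaded, fan_spinning, firmware_stale, led_green, network_up, no_display, psu_ok, replace_psu, temp_high, ticket_escalated, update_required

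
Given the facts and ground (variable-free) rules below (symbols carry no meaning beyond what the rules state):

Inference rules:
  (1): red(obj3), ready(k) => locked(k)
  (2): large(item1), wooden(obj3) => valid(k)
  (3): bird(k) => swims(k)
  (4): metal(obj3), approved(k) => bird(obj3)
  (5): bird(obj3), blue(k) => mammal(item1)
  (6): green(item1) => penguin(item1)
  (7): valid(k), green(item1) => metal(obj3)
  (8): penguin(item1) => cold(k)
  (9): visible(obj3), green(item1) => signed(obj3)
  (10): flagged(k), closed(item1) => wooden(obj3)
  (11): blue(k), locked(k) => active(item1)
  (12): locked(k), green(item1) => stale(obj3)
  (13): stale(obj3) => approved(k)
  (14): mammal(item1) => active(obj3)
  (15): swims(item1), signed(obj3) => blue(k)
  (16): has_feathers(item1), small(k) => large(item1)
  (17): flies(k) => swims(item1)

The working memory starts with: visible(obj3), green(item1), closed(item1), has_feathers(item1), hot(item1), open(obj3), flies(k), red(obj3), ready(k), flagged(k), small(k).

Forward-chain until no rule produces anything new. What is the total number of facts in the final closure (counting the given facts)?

27

Round 1 fires (1), (6), (9), (10), (16), (17), giving locked(k), penguin(item1), signed(obj3), wooden(obj3), large(item1), swims(item1).
Round 2 fires (2), (8), (12), (15), giving valid(k), cold(k), stale(obj3), blue(k).
Round 3 fires (7), (11), (13), giving metal(obj3), active(item1), approved(k).
Round 4 fires (4), giving bird(obj3).
Round 5 fires (5), giving mammal(item1).
Round 6 fires (14), giving active(obj3).
Closure: {active(item1), active(obj3), approved(k), bird(obj3), blue(k), closed(item1), cold(k), flagged(k), flies(k), green(item1), has_feathers(item1), hot(item1), large(item1), locked(k), mammal(item1), metal(obj3), open(obj3), penguin(item1), ready(k), red(obj3), signed(obj3), small(k), stale(obj3), swims(item1), valid(k), visible(obj3), wooden(obj3)} — 27 facts.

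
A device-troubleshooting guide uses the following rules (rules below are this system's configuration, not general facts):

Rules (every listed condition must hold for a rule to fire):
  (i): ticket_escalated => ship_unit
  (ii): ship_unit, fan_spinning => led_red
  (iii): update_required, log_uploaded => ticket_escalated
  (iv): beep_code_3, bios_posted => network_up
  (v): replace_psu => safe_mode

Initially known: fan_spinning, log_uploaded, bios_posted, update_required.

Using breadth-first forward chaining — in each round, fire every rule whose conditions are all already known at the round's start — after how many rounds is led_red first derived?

Round 1 fires (iii), giving ticket_escalated.
Round 2 fires (i), giving ship_unit.
Round 3 fires (ii), giving led_red.
led_red first appears in round 3.

3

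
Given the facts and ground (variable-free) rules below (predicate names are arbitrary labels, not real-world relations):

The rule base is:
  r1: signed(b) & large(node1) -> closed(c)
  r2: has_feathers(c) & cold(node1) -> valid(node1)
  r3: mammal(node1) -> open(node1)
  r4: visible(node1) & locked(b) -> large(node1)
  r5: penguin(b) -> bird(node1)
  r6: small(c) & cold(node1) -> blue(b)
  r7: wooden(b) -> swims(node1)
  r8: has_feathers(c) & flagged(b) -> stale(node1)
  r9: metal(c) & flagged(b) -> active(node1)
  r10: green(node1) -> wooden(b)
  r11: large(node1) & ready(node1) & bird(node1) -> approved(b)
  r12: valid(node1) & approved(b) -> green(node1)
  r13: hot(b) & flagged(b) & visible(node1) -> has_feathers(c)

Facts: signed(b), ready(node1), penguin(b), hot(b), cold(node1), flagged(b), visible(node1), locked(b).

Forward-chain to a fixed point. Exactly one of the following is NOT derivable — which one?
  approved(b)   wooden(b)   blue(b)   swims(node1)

blue(b)

Round 1 — r4, r5, r13, derive large(node1), bird(node1), has_feathers(c).
Round 2 — r1, r2, r8, r11, derive closed(c), valid(node1), stale(node1), approved(b).
Round 3 — r12, derive green(node1).
Round 4 — r10, derive wooden(b).
Round 5 — r7, derive swims(node1).
Derived: approved(b) (round 2), swims(node1) (round 5), wooden(b) (round 4). blue(b) never appears in any round.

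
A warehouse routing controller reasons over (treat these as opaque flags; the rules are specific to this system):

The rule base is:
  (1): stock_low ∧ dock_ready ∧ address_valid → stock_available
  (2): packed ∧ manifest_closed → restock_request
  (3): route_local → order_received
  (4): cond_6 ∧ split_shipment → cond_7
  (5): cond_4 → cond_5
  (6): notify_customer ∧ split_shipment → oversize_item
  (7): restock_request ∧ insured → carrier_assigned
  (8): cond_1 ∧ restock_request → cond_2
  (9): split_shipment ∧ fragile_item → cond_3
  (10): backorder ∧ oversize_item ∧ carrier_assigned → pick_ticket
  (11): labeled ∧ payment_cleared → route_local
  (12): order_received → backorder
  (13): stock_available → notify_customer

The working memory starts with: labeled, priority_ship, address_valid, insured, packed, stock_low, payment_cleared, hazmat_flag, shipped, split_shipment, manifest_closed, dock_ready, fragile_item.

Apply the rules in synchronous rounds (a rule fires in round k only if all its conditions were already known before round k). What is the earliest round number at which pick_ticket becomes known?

[1] (1) [stock_low ∧ dock_ready ∧ address_valid → stock_available]; (2) [packed ∧ manifest_closed → restock_request]; (9) [split_shipment ∧ fragile_item → cond_3]; (11) [labeled ∧ payment_cleared → route_local]. ⇒ new: stock_available, restock_request, cond_3, route_local.
[2] (3) [route_local → order_received]; (7) [restock_request ∧ insured → carrier_assigned]; (13) [stock_available → notify_customer]. ⇒ new: order_received, carrier_assigned, notify_customer.
[3] (6) [notify_customer ∧ split_shipment → oversize_item]; (12) [order_received → backorder]. ⇒ new: oversize_item, backorder.
[4] (10) [backorder ∧ oversize_item ∧ carrier_assigned → pick_ticket]. ⇒ new: pick_ticket.
pick_ticket first appears in round 4.

4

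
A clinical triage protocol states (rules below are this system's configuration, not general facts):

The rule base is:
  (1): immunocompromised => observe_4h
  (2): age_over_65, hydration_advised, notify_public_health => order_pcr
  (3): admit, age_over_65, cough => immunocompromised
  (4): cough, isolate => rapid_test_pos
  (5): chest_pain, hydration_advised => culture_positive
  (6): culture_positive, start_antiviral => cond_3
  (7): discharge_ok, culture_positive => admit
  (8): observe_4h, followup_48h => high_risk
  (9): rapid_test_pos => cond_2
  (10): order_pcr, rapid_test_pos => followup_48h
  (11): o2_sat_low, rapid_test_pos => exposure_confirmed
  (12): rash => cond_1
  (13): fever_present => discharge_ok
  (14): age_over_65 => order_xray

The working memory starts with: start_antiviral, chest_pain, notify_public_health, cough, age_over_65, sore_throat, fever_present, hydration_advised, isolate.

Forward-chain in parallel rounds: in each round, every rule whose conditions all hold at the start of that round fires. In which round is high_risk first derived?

5

Round 1: (2) [age_over_65, hydration_advised, notify_public_health => order_pcr]; (4) [cough, isolate => rapid_test_pos]; (5) [chest_pain, hydration_advised => culture_positive]; (13) [fever_present => discharge_ok]; (14) [age_over_65 => order_xray]. Adds order_pcr, rapid_test_pos, culture_positive, discharge_ok, order_xray.
Round 2: (6) [culture_positive, start_antiviral => cond_3]; (7) [discharge_ok, culture_positive => admit]; (9) [rapid_test_pos => cond_2]; (10) [order_pcr, rapid_test_pos => followup_48h]. Adds cond_3, admit, cond_2, followup_48h.
Round 3: (3) [admit, age_over_65, cough => immunocompromised]. Adds immunocompromised.
Round 4: (1) [immunocompromised => observe_4h]. Adds observe_4h.
Round 5: (8) [observe_4h, followup_48h => high_risk]. Adds high_risk.
high_risk first appears in round 5.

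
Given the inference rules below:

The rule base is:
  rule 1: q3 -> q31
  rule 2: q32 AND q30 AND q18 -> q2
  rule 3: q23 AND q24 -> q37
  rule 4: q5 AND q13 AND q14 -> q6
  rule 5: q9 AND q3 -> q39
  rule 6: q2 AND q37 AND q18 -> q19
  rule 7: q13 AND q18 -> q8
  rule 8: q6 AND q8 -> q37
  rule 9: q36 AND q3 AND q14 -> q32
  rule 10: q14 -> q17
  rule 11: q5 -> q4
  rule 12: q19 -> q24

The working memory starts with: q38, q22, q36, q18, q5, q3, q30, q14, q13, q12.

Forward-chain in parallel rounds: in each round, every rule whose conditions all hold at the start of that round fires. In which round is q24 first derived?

4

Round 1 fires rule 1, rule 4, rule 7, rule 9, rule 10, rule 11, giving q31, q6, q8, q32, q17, q4.
Round 2 fires rule 2, rule 8, giving q2, q37.
Round 3 fires rule 6, giving q19.
Round 4 fires rule 12, giving q24.
q24 first appears in round 4.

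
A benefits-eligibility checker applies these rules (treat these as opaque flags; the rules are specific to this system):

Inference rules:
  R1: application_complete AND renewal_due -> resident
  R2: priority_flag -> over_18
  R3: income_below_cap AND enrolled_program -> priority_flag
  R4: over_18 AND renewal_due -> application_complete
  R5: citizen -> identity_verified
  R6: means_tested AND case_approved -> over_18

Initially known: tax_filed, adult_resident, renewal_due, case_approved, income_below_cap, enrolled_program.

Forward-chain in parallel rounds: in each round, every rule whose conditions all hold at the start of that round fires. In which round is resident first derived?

4

Round 1 — R3, derive priority_flag.
Round 2 — R2, derive over_18.
Round 3 — R4, derive application_complete.
Round 4 — R1, derive resident.
resident first appears in round 4.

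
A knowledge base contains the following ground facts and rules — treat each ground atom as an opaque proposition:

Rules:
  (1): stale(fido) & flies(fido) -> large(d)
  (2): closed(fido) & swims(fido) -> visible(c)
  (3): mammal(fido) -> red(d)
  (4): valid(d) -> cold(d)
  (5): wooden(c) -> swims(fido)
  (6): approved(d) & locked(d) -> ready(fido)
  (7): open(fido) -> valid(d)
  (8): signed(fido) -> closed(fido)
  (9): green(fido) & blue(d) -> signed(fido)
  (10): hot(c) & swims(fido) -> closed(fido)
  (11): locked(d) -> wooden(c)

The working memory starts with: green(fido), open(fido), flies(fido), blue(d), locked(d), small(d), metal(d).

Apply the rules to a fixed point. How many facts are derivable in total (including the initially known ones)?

Round 1 — (7), (9), (11), derive valid(d), signed(fido), wooden(c).
Round 2 — (4), (5), (8), derive cold(d), swims(fido), closed(fido).
Round 3 — (2), derive visible(c).
Closure: {blue(d), closed(fido), cold(d), flies(fido), green(fido), locked(d), metal(d), open(fido), signed(fido), small(d), swims(fido), valid(d), visible(c), wooden(c)} — 14 facts.

14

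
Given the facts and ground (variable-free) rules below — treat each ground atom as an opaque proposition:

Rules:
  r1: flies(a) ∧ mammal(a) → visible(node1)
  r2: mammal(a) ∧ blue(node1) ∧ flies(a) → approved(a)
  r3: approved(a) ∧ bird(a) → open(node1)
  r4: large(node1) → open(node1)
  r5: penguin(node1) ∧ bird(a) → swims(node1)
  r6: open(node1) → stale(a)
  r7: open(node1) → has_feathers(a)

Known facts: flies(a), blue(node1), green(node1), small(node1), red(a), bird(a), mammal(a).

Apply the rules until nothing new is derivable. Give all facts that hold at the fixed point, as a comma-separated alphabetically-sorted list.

approved(a), bird(a), blue(node1), flies(a), green(node1), has_feathers(a), mammal(a), open(node1), red(a), small(node1), stale(a), visible(node1)

Round 1 — r1, r2, derive visible(node1), approved(a).
Round 2 — r3, derive open(node1).
Round 3 — r6, r7, derive stale(a), has_feathers(a).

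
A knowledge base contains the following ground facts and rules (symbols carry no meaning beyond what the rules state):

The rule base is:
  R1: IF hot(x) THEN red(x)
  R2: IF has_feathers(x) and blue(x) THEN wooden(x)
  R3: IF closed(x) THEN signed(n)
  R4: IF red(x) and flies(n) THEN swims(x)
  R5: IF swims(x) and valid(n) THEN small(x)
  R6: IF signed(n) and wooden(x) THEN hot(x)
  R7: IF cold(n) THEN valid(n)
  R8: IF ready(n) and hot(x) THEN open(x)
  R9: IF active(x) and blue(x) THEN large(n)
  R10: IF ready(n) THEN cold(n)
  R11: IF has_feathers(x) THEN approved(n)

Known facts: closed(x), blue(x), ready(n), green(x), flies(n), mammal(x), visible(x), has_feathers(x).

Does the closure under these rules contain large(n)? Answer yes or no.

Round 1 fires R2, R3, R10, R11, giving wooden(x), signed(n), cold(n), approved(n).
Round 2 fires R6, R7, giving hot(x), valid(n).
Round 3 fires R1, R8, giving red(x), open(x).
Round 4 fires R4, giving swims(x).
Round 5 fires R5, giving small(x).
Fixed point reached. large(n) is concluded only by R9; R9 needs active(x) (never derived).

no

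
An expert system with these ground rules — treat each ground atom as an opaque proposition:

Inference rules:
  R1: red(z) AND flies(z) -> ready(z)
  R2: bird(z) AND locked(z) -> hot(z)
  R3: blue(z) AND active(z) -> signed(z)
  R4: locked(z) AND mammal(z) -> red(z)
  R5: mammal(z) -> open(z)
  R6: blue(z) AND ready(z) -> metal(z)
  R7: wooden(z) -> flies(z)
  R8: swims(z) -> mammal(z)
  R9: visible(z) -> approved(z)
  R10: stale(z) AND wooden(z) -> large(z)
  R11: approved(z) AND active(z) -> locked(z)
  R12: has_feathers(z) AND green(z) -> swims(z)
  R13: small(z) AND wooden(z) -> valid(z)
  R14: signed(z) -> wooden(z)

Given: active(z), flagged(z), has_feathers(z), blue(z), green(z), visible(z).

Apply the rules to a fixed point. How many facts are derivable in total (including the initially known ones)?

17

Round 1: R3 [blue(z) AND active(z) -> signed(z)]; R9 [visible(z) -> approved(z)]; R12 [has_feathers(z) AND green(z) -> swims(z)]. Adds signed(z), approved(z), swims(z).
Round 2: R8 [swims(z) -> mammal(z)]; R11 [approved(z) AND active(z) -> locked(z)]; R14 [signed(z) -> wooden(z)]. Adds mammal(z), locked(z), wooden(z).
Round 3: R4 [locked(z) AND mammal(z) -> red(z)]; R5 [mammal(z) -> open(z)]; R7 [wooden(z) -> flies(z)]. Adds red(z), open(z), flies(z).
Round 4: R1 [red(z) AND flies(z) -> ready(z)]. Adds ready(z).
Round 5: R6 [blue(z) AND ready(z) -> metal(z)]. Adds metal(z).
Closure: {active(z), approved(z), blue(z), flagged(z), flies(z), green(z), has_feathers(z), locked(z), mammal(z), metal(z), open(z), ready(z), red(z), signed(z), swims(z), visible(z), wooden(z)} — 17 facts.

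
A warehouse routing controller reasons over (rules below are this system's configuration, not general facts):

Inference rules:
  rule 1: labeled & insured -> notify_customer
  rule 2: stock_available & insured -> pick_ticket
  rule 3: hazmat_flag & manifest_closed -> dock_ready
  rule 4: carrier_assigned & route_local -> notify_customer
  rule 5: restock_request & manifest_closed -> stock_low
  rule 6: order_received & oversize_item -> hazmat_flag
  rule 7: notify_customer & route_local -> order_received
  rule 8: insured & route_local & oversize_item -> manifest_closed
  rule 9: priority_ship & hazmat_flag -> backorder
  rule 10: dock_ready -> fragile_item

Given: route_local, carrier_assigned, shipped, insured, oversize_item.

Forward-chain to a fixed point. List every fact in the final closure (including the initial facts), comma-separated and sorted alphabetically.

carrier_assigned, dock_ready, fragile_item, hazmat_flag, insured, manifest_closed, notify_customer, order_received, oversize_item, route_local, shipped

Round 1: rule 4 [carrier_assigned & route_local -> notify_customer]; rule 8 [insured & route_local & oversize_item -> manifest_closed]. New: notify_customer, manifest_closed.
Round 2: rule 7 [notify_customer & route_local -> order_received]. New: order_received.
Round 3: rule 6 [order_received & oversize_item -> hazmat_flag]. New: hazmat_flag.
Round 4: rule 3 [hazmat_flag & manifest_closed -> dock_ready]. New: dock_ready.
Round 5: rule 10 [dock_ready -> fragile_item]. New: fragile_item.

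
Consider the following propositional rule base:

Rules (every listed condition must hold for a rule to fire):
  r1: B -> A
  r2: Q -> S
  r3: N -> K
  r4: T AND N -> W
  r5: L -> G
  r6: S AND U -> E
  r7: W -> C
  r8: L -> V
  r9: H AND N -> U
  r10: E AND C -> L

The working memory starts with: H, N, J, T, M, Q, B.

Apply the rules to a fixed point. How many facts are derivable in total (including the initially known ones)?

17

Round 1 fires r1, r2, r3, r4, r9, giving A, S, K, W, U.
Round 2 fires r6, r7, giving E, C.
Round 3 fires r10, giving L.
Round 4 fires r5, r8, giving G, V.
Closure: {A, B, C, E, G, H, J, K, L, M, N, Q, S, T, U, V, W} — 17 facts.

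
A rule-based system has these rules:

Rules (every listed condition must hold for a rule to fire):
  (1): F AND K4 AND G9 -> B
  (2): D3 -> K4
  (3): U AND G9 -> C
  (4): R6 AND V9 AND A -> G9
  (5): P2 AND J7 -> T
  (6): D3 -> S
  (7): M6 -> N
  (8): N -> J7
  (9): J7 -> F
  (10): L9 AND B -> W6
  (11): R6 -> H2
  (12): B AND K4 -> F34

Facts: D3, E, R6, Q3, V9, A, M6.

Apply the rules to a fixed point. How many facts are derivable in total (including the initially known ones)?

16

Round 1: (2) [D3 -> K4]; (4) [R6 AND V9 AND A -> G9]; (6) [D3 -> S]; (7) [M6 -> N]; (11) [R6 -> H2]. New: K4, G9, S, N, H2.
Round 2: (8) [N -> J7]. New: J7.
Round 3: (9) [J7 -> F]. New: F.
Round 4: (1) [F AND K4 AND G9 -> B]. New: B.
Round 5: (12) [B AND K4 -> F34]. New: F34.
Closure: {A, B, D3, E, F, F34, G9, H2, J7, K4, M6, N, Q3, R6, S, V9} — 16 facts.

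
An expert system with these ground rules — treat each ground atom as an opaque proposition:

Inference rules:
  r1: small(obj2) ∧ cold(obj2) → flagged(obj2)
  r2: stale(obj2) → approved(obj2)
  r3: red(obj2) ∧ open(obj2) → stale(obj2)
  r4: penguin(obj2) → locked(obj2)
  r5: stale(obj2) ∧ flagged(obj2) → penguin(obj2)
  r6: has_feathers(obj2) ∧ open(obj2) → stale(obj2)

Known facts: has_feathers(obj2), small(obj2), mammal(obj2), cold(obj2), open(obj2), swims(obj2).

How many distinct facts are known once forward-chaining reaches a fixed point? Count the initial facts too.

Round 1 fires r1, r6, giving flagged(obj2), stale(obj2).
Round 2 fires r2, r5, giving approved(obj2), penguin(obj2).
Round 3 fires r4, giving locked(obj2).
Closure: {approved(obj2), cold(obj2), flagged(obj2), has_feathers(obj2), locked(obj2), mammal(obj2), open(obj2), penguin(obj2), small(obj2), stale(obj2), swims(obj2)} — 11 facts.

11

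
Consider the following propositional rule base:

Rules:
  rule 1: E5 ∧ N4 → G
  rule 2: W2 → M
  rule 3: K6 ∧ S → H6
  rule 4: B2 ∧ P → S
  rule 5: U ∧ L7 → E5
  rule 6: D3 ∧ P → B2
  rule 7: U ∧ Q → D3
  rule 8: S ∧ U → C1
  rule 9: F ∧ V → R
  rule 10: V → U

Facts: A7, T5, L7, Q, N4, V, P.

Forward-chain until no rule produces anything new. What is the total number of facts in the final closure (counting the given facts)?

14

Round 1: rule 10 [V → U]. New: U.
Round 2: rule 5 [U ∧ L7 → E5]; rule 7 [U ∧ Q → D3]. New: E5, D3.
Round 3: rule 1 [E5 ∧ N4 → G]; rule 6 [D3 ∧ P → B2]. New: G, B2.
Round 4: rule 4 [B2 ∧ P → S]. New: S.
Round 5: rule 8 [S ∧ U → C1]. New: C1.
Closure: {A7, B2, C1, D3, E5, G, L7, N4, P, Q, S, T5, U, V} — 14 facts.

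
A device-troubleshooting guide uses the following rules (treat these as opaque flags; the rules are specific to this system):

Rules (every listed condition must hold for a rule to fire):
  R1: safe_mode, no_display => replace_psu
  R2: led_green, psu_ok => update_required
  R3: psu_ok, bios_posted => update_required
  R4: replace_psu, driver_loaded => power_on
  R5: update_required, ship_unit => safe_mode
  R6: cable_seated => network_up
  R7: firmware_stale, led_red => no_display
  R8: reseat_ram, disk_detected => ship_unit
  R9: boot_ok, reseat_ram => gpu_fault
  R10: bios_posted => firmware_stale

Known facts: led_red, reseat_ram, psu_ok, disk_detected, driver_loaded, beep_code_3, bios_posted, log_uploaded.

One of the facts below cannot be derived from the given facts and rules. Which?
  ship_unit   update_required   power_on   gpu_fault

gpu_fault

Round 1 fires R3, R8, R10, giving update_required, ship_unit, firmware_stale.
Round 2 fires R5, R7, giving safe_mode, no_display.
Round 3 fires R1, giving replace_psu.
Round 4 fires R4, giving power_on.
Derived: ship_unit (round 1), update_required (round 1), power_on (round 4). gpu_fault never appears in any round.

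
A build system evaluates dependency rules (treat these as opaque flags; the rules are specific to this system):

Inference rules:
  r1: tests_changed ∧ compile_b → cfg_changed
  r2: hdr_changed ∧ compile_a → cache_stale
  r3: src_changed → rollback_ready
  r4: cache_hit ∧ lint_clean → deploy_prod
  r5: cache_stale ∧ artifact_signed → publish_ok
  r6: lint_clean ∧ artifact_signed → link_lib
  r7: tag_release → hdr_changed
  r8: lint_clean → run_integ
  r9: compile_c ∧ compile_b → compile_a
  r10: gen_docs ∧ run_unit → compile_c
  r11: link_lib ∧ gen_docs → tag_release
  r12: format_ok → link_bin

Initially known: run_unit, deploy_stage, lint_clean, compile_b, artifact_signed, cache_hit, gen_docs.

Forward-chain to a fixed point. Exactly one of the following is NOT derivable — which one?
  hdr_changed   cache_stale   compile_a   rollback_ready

[1] r4 [cache_hit ∧ lint_clean → deploy_prod]; r6 [lint_clean ∧ artifact_signed → link_lib]; r8 [lint_clean → run_integ]; r10 [gen_docs ∧ run_unit → compile_c]. ⇒ new: deploy_prod, link_lib, run_integ, compile_c.
[2] r9 [compile_c ∧ compile_b → compile_a]; r11 [link_lib ∧ gen_docs → tag_release]. ⇒ new: compile_a, tag_release.
[3] r7 [tag_release → hdr_changed]. ⇒ new: hdr_changed.
[4] r2 [hdr_changed ∧ compile_a → cache_stale]. ⇒ new: cache_stale.
[5] r5 [cache_stale ∧ artifact_signed → publish_ok]. ⇒ new: publish_ok.
Derived: compile_a (round 2), cache_stale (round 4), hdr_changed (round 3). rollback_ready never appears in any round.

rollback_ready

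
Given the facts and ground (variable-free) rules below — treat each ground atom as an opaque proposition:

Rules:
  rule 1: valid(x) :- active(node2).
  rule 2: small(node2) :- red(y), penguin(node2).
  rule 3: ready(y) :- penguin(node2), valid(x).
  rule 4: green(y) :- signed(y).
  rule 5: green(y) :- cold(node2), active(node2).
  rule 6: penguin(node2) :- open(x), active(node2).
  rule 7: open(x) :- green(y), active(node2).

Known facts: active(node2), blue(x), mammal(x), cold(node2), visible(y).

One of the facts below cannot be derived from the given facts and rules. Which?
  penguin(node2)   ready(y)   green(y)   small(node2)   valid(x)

Round 1 fires rule 1, rule 5, giving valid(x), green(y).
Round 2 fires rule 7, giving open(x).
Round 3 fires rule 6, giving penguin(node2).
Round 4 fires rule 3, giving ready(y).
Derived: green(y) (round 1), valid(x) (round 1), penguin(node2) (round 3), ready(y) (round 4). small(node2) never appears in any round.

small(node2)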